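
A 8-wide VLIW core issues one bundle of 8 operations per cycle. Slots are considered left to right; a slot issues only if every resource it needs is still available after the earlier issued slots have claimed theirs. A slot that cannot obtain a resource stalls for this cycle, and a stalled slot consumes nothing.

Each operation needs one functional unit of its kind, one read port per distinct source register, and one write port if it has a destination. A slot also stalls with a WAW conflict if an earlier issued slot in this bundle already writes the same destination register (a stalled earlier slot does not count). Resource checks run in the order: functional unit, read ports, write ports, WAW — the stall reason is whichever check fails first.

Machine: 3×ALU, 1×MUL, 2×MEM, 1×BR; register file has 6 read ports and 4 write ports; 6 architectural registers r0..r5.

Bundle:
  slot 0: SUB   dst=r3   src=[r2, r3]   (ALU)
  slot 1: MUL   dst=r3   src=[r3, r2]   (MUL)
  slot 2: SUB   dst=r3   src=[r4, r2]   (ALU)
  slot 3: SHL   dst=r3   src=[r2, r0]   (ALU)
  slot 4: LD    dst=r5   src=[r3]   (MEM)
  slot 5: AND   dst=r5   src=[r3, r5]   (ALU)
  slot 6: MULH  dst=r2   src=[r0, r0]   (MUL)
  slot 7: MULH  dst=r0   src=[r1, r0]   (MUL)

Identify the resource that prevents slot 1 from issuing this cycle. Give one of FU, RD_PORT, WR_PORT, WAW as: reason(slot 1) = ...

#0 ALU src=r2,r3 dispatched  <A:2 Mu:1 Ld:2 B:1 rd:4 wr:3>
#1 MUL src=r3,r2 held:WAW  <A:2 Mu:1 Ld:2 B:1 rd:4 wr:3>
#2 ALU src=r4,r2 held:WAW  <A:2 Mu:1 Ld:2 B:1 rd:4 wr:3>
#3 ALU src=r2,r0 held:WAW  <A:2 Mu:1 Ld:2 B:1 rd:4 wr:3>
#4 MEM src=r3 dispatched  <A:2 Mu:1 Ld:1 B:1 rd:3 wr:2>
#5 ALU src=r3,r5 held:WAW  <A:2 Mu:1 Ld:1 B:1 rd:3 wr:2>
#6 MUL src=r0,r0 dispatched  <A:2 Mu:0 Ld:1 B:1 rd:2 wr:1>
#7 MUL src=r1,r0 held:FU  <A:2 Mu:0 Ld:1 B:1 rd:2 wr:1>

reason(slot 1) = WAW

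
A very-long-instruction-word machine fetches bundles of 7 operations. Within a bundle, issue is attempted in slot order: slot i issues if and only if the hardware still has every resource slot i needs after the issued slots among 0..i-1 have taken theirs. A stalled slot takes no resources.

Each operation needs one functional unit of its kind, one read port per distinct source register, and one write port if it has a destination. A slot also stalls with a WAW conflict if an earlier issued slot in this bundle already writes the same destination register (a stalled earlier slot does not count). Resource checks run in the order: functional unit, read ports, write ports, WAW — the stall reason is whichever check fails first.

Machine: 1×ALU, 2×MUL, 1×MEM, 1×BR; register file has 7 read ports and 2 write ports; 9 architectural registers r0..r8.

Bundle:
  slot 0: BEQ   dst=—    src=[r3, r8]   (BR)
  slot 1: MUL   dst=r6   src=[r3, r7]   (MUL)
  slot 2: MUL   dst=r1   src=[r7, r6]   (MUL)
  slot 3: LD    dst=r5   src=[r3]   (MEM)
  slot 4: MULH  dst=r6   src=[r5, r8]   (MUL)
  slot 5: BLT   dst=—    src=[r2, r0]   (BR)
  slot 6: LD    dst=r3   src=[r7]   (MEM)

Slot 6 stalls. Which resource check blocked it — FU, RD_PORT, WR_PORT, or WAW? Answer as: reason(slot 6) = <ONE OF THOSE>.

reason(slot 6) = WR_PORT

#0 BR src=r3,r8 dispatched  <A:1 Mu:2 Ld:1 B:0 rd:5 wr:2>
#1 MUL src=r3,r7 dispatched  <A:1 Mu:1 Ld:1 B:0 rd:3 wr:1>
#2 MUL src=r7,r6 dispatched  <A:1 Mu:0 Ld:1 B:0 rd:1 wr:0>
#3 MEM src=r3 held:WR_PORT  <A:1 Mu:0 Ld:1 B:0 rd:1 wr:0>
#4 MUL src=r5,r8 held:FU  <A:1 Mu:0 Ld:1 B:0 rd:1 wr:0>
#5 BR src=r2,r0 held:FU  <A:1 Mu:0 Ld:1 B:0 rd:1 wr:0>
#6 MEM src=r7 held:WR_PORT  <A:1 Mu:0 Ld:1 B:0 rd:1 wr:0>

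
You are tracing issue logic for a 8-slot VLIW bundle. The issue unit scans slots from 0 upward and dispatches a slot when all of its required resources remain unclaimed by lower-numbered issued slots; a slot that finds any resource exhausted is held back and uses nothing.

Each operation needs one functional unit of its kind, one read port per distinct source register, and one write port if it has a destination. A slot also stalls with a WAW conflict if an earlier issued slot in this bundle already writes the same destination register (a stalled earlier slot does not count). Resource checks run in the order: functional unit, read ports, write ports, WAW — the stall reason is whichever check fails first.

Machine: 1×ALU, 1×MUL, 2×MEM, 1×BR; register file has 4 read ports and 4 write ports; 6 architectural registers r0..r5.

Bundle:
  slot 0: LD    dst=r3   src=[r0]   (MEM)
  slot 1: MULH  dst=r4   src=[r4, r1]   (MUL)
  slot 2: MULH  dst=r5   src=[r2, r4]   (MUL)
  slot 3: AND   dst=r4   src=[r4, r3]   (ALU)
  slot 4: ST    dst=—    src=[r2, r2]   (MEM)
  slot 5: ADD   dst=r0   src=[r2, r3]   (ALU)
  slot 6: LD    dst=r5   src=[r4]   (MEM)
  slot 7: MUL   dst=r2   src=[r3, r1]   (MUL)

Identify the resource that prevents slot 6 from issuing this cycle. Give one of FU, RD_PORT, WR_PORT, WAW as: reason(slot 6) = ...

(0) want 1×MEM +1rd +1wr — yes → AL1|MU1|ME1|BR1|rd3|wr3
(1) want 1×MUL +2rd +1wr — yes → AL1|MU0|ME1|BR1|rd1|wr2
(2) want 1×MUL +2rd +1wr — FU → AL1|MU0|ME1|BR1|rd1|wr2
(3) want 1×ALU +2rd +1wr — RD_PORT → AL1|MU0|ME1|BR1|rd1|wr2
(4) want 1×MEM +1rd +0wr — yes → AL1|MU0|ME0|BR1|rd0|wr2
(5) want 1×ALU +2rd +1wr — RD_PORT → AL1|MU0|ME0|BR1|rd0|wr2
(6) want 1×MEM +1rd +1wr — FU → AL1|MU0|ME0|BR1|rd0|wr2
(7) want 1×MUL +2rd +1wr — FU → AL1|MU0|ME0|BR1|rd0|wr2

reason(slot 6) = FU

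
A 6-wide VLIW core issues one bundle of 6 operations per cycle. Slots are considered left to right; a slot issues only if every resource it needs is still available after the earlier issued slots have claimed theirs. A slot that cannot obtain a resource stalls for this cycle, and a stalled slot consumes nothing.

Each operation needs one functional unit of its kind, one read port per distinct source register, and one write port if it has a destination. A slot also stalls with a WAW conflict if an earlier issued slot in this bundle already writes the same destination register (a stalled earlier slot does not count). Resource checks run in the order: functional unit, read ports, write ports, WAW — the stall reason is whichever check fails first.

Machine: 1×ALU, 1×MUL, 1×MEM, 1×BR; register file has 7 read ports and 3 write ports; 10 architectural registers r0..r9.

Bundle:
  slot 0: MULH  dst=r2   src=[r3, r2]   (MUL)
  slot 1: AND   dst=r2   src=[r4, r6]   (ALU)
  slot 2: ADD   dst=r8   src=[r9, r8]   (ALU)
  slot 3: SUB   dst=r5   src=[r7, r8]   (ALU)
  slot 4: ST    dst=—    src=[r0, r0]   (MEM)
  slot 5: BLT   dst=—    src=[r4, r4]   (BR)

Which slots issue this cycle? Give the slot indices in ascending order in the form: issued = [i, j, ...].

[0] MUL needs rd=2 wr=1: ok; after: ALU=1 MUL=0 MEM=1 BR=1, R=5, W=2
[1] ALU needs rd=2 wr=1: WAW; after: ALU=1 MUL=0 MEM=1 BR=1, R=5, W=2
[2] ALU needs rd=2 wr=1: ok; after: ALU=0 MUL=0 MEM=1 BR=1, R=3, W=1
[3] ALU needs rd=2 wr=1: FU; after: ALU=0 MUL=0 MEM=1 BR=1, R=3, W=1
[4] MEM needs rd=1 wr=0: ok; after: ALU=0 MUL=0 MEM=0 BR=1, R=2, W=1
[5] BR needs rd=1 wr=0: ok; after: ALU=0 MUL=0 MEM=0 BR=0, R=1, W=1

issued = [0, 2, 4, 5]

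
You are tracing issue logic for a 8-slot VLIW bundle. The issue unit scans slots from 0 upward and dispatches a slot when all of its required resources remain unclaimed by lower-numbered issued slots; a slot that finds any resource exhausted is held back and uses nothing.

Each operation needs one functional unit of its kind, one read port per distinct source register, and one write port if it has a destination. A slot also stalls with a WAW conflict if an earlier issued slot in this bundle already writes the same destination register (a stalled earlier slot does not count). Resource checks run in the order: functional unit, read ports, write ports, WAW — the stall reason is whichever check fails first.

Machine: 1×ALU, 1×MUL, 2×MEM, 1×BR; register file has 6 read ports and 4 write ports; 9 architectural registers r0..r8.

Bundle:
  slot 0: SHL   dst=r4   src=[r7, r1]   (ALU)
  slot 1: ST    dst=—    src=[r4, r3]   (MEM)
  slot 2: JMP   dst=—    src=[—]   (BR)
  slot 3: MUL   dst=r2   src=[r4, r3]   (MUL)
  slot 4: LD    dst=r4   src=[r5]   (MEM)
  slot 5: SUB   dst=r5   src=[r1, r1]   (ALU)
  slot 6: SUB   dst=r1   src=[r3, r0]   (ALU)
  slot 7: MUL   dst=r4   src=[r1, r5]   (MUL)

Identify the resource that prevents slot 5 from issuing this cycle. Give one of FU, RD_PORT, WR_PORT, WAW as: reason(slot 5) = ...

reason(slot 5) = FU

  0. ALU→r4 ⇒ go  {0A/1Mu/2Ld/1B | 4r 3w}
  1. MEM ⇒ go  {0A/1Mu/1Ld/1B | 2r 3w}
  2. BR ⇒ go  {0A/1Mu/1Ld/0B | 2r 3w}
  3. MUL→r2 ⇒ go  {0A/0Mu/1Ld/0B | 0r 2w}
  4. MEM→r4 ⇒ no(RD_PORT)  {0A/0Mu/1Ld/0B | 0r 2w}
  5. ALU→r5 ⇒ no(FU)  {0A/0Mu/1Ld/0B | 0r 2w}
  6. ALU→r1 ⇒ no(FU)  {0A/0Mu/1Ld/0B | 0r 2w}
  7. MUL→r4 ⇒ no(FU)  {0A/0Mu/1Ld/0B | 0r 2w}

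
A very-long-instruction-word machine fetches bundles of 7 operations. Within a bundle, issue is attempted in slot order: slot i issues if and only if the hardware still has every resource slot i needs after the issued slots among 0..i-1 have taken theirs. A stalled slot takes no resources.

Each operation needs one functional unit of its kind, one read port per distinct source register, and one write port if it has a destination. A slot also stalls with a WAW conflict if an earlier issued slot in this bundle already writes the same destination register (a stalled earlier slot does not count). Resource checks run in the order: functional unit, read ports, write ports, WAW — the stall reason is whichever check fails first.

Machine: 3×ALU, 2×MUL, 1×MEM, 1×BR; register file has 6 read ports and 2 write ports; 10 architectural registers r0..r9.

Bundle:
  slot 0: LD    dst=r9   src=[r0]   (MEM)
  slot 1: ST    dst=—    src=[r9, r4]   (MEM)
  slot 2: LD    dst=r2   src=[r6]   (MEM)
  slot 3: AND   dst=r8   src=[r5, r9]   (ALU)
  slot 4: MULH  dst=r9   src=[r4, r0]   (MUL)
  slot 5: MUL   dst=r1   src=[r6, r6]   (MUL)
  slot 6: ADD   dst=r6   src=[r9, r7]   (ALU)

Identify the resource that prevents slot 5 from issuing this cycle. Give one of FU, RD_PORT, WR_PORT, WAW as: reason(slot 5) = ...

reason(slot 5) = WR_PORT

[0] MEM needs rd=1 wr=1: ok; after: ALU=3 MUL=2 MEM=0 BR=1, R=5, W=1
[1] MEM needs rd=2 wr=0: FU; after: ALU=3 MUL=2 MEM=0 BR=1, R=5, W=1
[2] MEM needs rd=1 wr=1: FU; after: ALU=3 MUL=2 MEM=0 BR=1, R=5, W=1
[3] ALU needs rd=2 wr=1: ok; after: ALU=2 MUL=2 MEM=0 BR=1, R=3, W=0
[4] MUL needs rd=2 wr=1: WR_PORT; after: ALU=2 MUL=2 MEM=0 BR=1, R=3, W=0
[5] MUL needs rd=1 wr=1: WR_PORT; after: ALU=2 MUL=2 MEM=0 BR=1, R=3, W=0
[6] ALU needs rd=2 wr=1: WR_PORT; after: ALU=2 MUL=2 MEM=0 BR=1, R=3, W=0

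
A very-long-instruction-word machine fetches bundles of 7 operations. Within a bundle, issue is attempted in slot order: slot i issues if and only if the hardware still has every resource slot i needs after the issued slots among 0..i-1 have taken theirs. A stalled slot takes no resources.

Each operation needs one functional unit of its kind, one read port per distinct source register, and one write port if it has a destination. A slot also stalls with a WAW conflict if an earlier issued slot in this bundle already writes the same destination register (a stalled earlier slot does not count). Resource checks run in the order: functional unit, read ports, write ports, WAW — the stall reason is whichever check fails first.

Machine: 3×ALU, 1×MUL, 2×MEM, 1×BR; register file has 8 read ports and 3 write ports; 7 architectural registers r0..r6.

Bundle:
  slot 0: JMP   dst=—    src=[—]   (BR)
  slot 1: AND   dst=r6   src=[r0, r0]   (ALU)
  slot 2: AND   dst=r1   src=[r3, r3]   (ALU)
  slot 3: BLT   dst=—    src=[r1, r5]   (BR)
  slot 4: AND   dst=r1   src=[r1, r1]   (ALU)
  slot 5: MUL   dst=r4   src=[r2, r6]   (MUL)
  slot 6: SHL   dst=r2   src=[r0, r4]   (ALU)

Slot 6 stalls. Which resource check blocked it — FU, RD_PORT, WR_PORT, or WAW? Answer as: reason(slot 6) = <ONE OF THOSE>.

reason(slot 6) = WR_PORT

  0. BR ⇒ go  {3A/1Mu/2Ld/0B | 8r 3w}
  1. ALU→r6 ⇒ go  {2A/1Mu/2Ld/0B | 7r 2w}
  2. ALU→r1 ⇒ go  {1A/1Mu/2Ld/0B | 6r 1w}
  3. BR ⇒ no(FU)  {1A/1Mu/2Ld/0B | 6r 1w}
  4. ALU→r1 ⇒ no(WAW)  {1A/1Mu/2Ld/0B | 6r 1w}
  5. MUL→r4 ⇒ go  {1A/0Mu/2Ld/0B | 4r 0w}
  6. ALU→r2 ⇒ no(WR_PORT)  {1A/0Mu/2Ld/0B | 4r 0w}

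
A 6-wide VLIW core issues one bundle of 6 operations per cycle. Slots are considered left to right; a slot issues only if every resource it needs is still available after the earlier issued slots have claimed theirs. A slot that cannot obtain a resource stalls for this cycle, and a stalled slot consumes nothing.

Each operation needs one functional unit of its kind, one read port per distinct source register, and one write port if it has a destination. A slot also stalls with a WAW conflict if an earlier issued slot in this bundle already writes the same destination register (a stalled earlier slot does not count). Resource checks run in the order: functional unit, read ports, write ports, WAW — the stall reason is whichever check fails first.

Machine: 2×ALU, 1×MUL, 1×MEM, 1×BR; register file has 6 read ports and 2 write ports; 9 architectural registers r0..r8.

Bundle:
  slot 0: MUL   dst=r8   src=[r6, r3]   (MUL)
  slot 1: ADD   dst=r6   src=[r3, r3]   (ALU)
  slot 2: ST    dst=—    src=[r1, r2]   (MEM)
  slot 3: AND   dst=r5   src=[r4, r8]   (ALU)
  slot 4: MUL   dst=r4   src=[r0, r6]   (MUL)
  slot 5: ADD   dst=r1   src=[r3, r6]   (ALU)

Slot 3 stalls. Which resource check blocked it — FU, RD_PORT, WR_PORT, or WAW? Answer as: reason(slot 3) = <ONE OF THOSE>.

reason(slot 3) = RD_PORT

[0] MUL needs rd=2 wr=1: ok; after: ALU=2 MUL=0 MEM=1 BR=1, R=4, W=1
[1] ALU needs rd=1 wr=1: ok; after: ALU=1 MUL=0 MEM=1 BR=1, R=3, W=0
[2] MEM needs rd=2 wr=0: ok; after: ALU=1 MUL=0 MEM=0 BR=1, R=1, W=0
[3] ALU needs rd=2 wr=1: RD_PORT; after: ALU=1 MUL=0 MEM=0 BR=1, R=1, W=0
[4] MUL needs rd=2 wr=1: FU; after: ALU=1 MUL=0 MEM=0 BR=1, R=1, W=0
[5] ALU needs rd=2 wr=1: RD_PORT; after: ALU=1 MUL=0 MEM=0 BR=1, R=1, W=0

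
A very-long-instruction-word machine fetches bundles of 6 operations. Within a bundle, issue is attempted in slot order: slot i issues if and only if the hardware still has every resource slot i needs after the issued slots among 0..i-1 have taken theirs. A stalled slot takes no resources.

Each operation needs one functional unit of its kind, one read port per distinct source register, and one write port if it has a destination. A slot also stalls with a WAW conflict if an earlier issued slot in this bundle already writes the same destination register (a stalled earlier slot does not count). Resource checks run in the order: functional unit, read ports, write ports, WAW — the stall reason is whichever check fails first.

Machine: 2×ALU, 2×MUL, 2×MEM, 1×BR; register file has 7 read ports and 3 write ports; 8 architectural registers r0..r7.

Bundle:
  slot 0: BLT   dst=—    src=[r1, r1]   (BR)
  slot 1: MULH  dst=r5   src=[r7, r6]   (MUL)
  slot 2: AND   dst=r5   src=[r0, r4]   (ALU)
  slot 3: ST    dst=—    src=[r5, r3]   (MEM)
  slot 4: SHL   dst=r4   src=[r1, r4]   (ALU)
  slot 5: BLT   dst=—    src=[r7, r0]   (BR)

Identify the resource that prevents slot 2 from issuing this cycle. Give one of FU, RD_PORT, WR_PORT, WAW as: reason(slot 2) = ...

slot 0 (BR): ISSUE — free A2,Mu2,Ld2,B0 rp6 wp3
slot 1 (MUL): ISSUE — free A2,Mu1,Ld2,B0 rp4 wp2
slot 2 (ALU): stall WAW — free A2,Mu1,Ld2,B0 rp4 wp2
slot 3 (MEM): ISSUE — free A2,Mu1,Ld1,B0 rp2 wp2
slot 4 (ALU): ISSUE — free A1,Mu1,Ld1,B0 rp0 wp1
slot 5 (BR): stall FU — free A1,Mu1,Ld1,B0 rp0 wp1

reason(slot 2) = WAW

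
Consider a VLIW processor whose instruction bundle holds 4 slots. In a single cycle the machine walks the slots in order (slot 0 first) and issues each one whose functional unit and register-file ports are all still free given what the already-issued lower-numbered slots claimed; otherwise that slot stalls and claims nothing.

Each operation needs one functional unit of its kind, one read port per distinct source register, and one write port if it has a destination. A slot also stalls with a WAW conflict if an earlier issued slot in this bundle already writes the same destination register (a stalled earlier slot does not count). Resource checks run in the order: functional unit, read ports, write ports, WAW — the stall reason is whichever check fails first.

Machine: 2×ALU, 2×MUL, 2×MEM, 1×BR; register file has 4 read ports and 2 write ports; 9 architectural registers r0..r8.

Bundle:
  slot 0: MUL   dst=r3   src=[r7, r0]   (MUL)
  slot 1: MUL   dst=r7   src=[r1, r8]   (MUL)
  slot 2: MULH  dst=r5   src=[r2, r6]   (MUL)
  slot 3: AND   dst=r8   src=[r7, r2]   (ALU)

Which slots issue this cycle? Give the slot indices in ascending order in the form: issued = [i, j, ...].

issued = [0, 1]

#0 MUL src=r7,r0 dispatched  <A:2 Mu:1 Ld:2 B:1 rd:2 wr:1>
#1 MUL src=r1,r8 dispatched  <A:2 Mu:0 Ld:2 B:1 rd:0 wr:0>
#2 MUL src=r2,r6 held:FU  <A:2 Mu:0 Ld:2 B:1 rd:0 wr:0>
#3 ALU src=r7,r2 held:RD_PORT  <A:2 Mu:0 Ld:2 B:1 rd:0 wr:0>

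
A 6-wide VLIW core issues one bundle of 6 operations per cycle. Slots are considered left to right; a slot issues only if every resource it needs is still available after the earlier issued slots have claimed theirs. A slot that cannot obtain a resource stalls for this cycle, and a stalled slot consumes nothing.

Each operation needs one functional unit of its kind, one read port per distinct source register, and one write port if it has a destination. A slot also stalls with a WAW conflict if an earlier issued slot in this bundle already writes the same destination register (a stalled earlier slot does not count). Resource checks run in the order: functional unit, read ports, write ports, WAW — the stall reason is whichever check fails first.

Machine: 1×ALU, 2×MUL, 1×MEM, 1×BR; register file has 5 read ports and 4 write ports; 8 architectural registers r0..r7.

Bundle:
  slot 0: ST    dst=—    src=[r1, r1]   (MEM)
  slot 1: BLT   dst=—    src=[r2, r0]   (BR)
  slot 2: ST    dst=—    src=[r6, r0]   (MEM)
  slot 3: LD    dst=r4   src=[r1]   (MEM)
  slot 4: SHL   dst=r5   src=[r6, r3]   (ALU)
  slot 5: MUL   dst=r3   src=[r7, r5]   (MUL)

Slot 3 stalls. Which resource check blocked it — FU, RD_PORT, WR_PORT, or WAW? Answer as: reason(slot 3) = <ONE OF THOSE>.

reason(slot 3) = FU

(0) want 1×MEM +1rd +0wr — yes → AL1|MU2|ME0|BR1|rd4|wr4
(1) want 1×BR +2rd +0wr — yes → AL1|MU2|ME0|BR0|rd2|wr4
(2) want 1×MEM +2rd +0wr — FU → AL1|MU2|ME0|BR0|rd2|wr4
(3) want 1×MEM +1rd +1wr — FU → AL1|MU2|ME0|BR0|rd2|wr4
(4) want 1×ALU +2rd +1wr — yes → AL0|MU2|ME0|BR0|rd0|wr3
(5) want 1×MUL +2rd +1wr — RD_PORT → AL0|MU2|ME0|BR0|rd0|wr3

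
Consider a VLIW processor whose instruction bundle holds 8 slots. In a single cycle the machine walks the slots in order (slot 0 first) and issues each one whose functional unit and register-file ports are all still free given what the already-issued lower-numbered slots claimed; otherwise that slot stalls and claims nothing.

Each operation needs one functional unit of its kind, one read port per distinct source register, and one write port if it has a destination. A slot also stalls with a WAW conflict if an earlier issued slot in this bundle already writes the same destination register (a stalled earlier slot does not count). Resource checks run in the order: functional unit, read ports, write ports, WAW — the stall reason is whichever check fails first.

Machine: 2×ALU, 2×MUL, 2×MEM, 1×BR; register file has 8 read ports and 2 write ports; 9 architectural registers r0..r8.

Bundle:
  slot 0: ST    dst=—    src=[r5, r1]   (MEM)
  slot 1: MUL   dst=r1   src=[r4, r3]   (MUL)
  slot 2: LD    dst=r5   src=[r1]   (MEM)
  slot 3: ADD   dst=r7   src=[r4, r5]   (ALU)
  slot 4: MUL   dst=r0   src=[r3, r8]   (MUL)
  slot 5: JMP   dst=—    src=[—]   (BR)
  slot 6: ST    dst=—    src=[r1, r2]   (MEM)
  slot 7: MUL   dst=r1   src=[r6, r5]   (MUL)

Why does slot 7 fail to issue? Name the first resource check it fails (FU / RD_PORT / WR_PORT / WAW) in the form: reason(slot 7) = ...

reason(slot 7) = WR_PORT

  0. MEM ⇒ go  {2A/2Mu/1Ld/1B | 6r 2w}
  1. MUL→r1 ⇒ go  {2A/1Mu/1Ld/1B | 4r 1w}
  2. MEM→r5 ⇒ go  {2A/1Mu/0Ld/1B | 3r 0w}
  3. ALU→r7 ⇒ no(WR_PORT)  {2A/1Mu/0Ld/1B | 3r 0w}
  4. MUL→r0 ⇒ no(WR_PORT)  {2A/1Mu/0Ld/1B | 3r 0w}
  5. BR ⇒ go  {2A/1Mu/0Ld/0B | 3r 0w}
  6. MEM ⇒ no(FU)  {2A/1Mu/0Ld/0B | 3r 0w}
  7. MUL→r1 ⇒ no(WR_PORT)  {2A/1Mu/0Ld/0B | 3r 0w}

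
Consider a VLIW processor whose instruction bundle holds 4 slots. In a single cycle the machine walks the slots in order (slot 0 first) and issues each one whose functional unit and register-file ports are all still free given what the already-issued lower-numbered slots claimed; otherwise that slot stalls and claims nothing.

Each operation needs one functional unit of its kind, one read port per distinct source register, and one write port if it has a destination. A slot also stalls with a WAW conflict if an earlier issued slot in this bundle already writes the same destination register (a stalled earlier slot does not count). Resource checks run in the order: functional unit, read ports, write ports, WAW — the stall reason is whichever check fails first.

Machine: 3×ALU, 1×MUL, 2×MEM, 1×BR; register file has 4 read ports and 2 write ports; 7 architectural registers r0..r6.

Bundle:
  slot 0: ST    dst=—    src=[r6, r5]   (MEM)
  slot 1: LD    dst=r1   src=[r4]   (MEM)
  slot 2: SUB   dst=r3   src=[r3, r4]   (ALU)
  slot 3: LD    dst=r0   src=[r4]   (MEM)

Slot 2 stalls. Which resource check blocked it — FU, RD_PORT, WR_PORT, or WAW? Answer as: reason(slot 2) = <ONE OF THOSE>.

reason(slot 2) = RD_PORT

  0. MEM ⇒ go  {3A/1Mu/1Ld/1B | 2r 2w}
  1. MEM→r1 ⇒ go  {3A/1Mu/0Ld/1B | 1r 1w}
  2. ALU→r3 ⇒ no(RD_PORT)  {3A/1Mu/0Ld/1B | 1r 1w}
  3. MEM→r0 ⇒ no(FU)  {3A/1Mu/0Ld/1B | 1r 1w}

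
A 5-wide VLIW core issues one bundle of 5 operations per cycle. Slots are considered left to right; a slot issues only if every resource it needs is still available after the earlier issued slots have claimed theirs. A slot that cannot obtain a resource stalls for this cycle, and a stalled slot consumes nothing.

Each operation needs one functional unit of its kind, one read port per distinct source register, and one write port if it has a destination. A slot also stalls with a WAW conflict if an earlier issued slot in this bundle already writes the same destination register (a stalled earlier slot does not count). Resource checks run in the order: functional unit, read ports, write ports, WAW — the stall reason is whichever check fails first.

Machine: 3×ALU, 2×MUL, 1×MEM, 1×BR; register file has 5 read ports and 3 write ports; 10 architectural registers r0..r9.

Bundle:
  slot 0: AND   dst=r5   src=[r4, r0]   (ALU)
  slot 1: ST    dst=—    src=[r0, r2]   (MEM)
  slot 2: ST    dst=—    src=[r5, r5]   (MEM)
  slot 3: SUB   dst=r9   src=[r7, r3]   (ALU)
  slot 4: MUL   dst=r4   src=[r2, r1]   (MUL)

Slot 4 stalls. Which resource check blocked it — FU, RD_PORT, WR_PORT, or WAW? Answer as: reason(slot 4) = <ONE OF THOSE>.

[0] ALU needs rd=2 wr=1: ok; after: ALU=2 MUL=2 MEM=1 BR=1, R=3, W=2
[1] MEM needs rd=2 wr=0: ok; after: ALU=2 MUL=2 MEM=0 BR=1, R=1, W=2
[2] MEM needs rd=1 wr=0: FU; after: ALU=2 MUL=2 MEM=0 BR=1, R=1, W=2
[3] ALU needs rd=2 wr=1: RD_PORT; after: ALU=2 MUL=2 MEM=0 BR=1, R=1, W=2
[4] MUL needs rd=2 wr=1: RD_PORT; after: ALU=2 MUL=2 MEM=0 BR=1, R=1, W=2

reason(slot 4) = RD_PORT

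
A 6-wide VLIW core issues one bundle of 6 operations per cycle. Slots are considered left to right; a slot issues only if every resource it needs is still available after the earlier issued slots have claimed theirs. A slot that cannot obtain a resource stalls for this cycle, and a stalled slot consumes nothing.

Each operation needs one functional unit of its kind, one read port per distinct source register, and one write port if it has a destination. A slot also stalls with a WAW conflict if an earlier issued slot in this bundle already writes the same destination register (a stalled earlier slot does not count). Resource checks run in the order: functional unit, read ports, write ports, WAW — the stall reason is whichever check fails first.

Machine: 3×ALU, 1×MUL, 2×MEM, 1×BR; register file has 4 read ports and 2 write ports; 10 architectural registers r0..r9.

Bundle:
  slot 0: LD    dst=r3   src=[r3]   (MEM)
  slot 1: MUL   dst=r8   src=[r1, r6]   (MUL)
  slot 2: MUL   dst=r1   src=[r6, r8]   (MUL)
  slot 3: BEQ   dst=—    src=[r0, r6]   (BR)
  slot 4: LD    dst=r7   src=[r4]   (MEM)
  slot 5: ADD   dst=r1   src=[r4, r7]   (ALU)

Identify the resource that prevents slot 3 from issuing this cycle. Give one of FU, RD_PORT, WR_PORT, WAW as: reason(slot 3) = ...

[0] MEM needs rd=1 wr=1: ok; after: ALU=3 MUL=1 MEM=1 BR=1, R=3, W=1
[1] MUL needs rd=2 wr=1: ok; after: ALU=3 MUL=0 MEM=1 BR=1, R=1, W=0
[2] MUL needs rd=2 wr=1: FU; after: ALU=3 MUL=0 MEM=1 BR=1, R=1, W=0
[3] BR needs rd=2 wr=0: RD_PORT; after: ALU=3 MUL=0 MEM=1 BR=1, R=1, W=0
[4] MEM needs rd=1 wr=1: WR_PORT; after: ALU=3 MUL=0 MEM=1 BR=1, R=1, W=0
[5] ALU needs rd=2 wr=1: RD_PORT; after: ALU=3 MUL=0 MEM=1 BR=1, R=1, W=0

reason(slot 3) = RD_PORT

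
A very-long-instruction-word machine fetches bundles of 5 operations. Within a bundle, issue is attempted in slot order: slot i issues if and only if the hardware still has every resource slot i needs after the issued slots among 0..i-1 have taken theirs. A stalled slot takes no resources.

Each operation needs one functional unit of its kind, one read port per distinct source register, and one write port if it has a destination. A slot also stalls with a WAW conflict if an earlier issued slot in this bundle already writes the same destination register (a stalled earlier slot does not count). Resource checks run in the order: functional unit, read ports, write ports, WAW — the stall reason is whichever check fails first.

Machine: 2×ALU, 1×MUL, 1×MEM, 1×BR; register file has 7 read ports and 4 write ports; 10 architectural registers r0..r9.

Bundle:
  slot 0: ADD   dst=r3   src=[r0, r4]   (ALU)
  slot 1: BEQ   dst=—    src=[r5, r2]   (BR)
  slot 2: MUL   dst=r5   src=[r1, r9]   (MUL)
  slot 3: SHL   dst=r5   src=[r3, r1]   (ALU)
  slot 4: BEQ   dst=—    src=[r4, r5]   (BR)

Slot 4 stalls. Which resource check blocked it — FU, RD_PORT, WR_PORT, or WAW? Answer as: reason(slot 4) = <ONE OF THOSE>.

(0) want 1×ALU +2rd +1wr — yes → AL1|MU1|ME1|BR1|rd5|wr3
(1) want 1×BR +2rd +0wr — yes → AL1|MU1|ME1|BR0|rd3|wr3
(2) want 1×MUL +2rd +1wr — yes → AL1|MU0|ME1|BR0|rd1|wr2
(3) want 1×ALU +2rd +1wr — RD_PORT → AL1|MU0|ME1|BR0|rd1|wr2
(4) want 1×BR +2rd +0wr — FU → AL1|MU0|ME1|BR0|rd1|wr2

reason(slot 4) = FU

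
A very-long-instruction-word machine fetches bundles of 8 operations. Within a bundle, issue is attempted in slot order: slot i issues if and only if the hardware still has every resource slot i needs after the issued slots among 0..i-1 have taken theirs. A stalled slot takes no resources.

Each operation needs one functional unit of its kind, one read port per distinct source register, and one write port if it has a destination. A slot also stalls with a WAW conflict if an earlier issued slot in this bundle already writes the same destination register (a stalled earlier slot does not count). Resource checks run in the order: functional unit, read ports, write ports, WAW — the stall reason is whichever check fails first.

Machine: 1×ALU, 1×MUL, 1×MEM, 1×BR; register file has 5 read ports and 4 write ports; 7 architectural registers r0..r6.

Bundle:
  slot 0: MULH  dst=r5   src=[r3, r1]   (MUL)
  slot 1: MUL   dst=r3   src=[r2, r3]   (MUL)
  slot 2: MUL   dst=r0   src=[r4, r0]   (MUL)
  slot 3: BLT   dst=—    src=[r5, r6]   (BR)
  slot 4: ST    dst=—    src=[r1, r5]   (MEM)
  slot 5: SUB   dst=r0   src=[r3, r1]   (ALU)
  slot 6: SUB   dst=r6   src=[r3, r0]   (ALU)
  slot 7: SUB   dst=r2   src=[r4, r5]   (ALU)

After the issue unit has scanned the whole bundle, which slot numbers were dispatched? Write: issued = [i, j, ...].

[0] MUL needs rd=2 wr=1: ok; after: ALU=1 MUL=0 MEM=1 BR=1, R=3, W=3
[1] MUL needs rd=2 wr=1: FU; after: ALU=1 MUL=0 MEM=1 BR=1, R=3, W=3
[2] MUL needs rd=2 wr=1: FU; after: ALU=1 MUL=0 MEM=1 BR=1, R=3, W=3
[3] BR needs rd=2 wr=0: ok; after: ALU=1 MUL=0 MEM=1 BR=0, R=1, W=3
[4] MEM needs rd=2 wr=0: RD_PORT; after: ALU=1 MUL=0 MEM=1 BR=0, R=1, W=3
[5] ALU needs rd=2 wr=1: RD_PORT; after: ALU=1 MUL=0 MEM=1 BR=0, R=1, W=3
[6] ALU needs rd=2 wr=1: RD_PORT; after: ALU=1 MUL=0 MEM=1 BR=0, R=1, W=3
[7] ALU needs rd=2 wr=1: RD_PORT; after: ALU=1 MUL=0 MEM=1 BR=0, R=1, W=3

issued = [0, 3]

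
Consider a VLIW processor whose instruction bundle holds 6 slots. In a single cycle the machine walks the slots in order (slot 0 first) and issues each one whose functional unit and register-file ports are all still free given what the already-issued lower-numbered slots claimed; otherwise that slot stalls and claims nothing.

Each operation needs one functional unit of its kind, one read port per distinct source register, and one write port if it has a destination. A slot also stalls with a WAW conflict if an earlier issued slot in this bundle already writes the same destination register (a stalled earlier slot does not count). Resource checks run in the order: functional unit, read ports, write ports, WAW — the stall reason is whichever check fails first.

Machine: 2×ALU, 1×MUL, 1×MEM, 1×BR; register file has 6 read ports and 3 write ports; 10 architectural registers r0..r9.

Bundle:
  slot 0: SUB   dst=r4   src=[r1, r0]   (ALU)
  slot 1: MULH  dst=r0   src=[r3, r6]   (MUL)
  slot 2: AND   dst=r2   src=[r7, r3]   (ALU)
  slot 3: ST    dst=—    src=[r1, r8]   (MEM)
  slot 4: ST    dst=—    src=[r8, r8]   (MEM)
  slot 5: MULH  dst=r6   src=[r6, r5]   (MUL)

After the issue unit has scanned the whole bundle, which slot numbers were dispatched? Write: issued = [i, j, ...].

  0. ALU→r4 ⇒ go  {1A/1Mu/1Ld/1B | 4r 2w}
  1. MUL→r0 ⇒ go  {1A/0Mu/1Ld/1B | 2r 1w}
  2. ALU→r2 ⇒ go  {0A/0Mu/1Ld/1B | 0r 0w}
  3. MEM ⇒ no(RD_PORT)  {0A/0Mu/1Ld/1B | 0r 0w}
  4. MEM ⇒ no(RD_PORT)  {0A/0Mu/1Ld/1B | 0r 0w}
  5. MUL→r6 ⇒ no(FU)  {0A/0Mu/1Ld/1B | 0r 0w}

issued = [0, 1, 2]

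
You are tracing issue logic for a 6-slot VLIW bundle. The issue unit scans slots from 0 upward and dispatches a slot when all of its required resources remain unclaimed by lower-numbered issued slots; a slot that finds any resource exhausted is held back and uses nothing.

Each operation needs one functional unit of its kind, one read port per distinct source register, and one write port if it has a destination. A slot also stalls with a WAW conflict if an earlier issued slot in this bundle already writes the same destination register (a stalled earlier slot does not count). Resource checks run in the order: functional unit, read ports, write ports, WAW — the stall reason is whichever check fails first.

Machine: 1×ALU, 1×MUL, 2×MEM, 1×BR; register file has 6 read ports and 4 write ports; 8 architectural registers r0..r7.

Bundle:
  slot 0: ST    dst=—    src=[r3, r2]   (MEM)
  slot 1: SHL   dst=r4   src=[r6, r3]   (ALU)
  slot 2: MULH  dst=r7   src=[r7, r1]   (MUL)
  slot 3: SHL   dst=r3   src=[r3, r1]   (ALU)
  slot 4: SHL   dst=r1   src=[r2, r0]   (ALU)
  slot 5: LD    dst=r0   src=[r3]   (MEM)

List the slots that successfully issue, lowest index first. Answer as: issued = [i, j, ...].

slot 0 (MEM): ISSUE — free A1,Mu1,Ld1,B1 rp4 wp4
slot 1 (ALU): ISSUE — free A0,Mu1,Ld1,B1 rp2 wp3
slot 2 (MUL): ISSUE — free A0,Mu0,Ld1,B1 rp0 wp2
slot 3 (ALU): stall FU — free A0,Mu0,Ld1,B1 rp0 wp2
slot 4 (ALU): stall FU — free A0,Mu0,Ld1,B1 rp0 wp2
slot 5 (MEM): stall RD_PORT — free A0,Mu0,Ld1,B1 rp0 wp2

issued = [0, 1, 2]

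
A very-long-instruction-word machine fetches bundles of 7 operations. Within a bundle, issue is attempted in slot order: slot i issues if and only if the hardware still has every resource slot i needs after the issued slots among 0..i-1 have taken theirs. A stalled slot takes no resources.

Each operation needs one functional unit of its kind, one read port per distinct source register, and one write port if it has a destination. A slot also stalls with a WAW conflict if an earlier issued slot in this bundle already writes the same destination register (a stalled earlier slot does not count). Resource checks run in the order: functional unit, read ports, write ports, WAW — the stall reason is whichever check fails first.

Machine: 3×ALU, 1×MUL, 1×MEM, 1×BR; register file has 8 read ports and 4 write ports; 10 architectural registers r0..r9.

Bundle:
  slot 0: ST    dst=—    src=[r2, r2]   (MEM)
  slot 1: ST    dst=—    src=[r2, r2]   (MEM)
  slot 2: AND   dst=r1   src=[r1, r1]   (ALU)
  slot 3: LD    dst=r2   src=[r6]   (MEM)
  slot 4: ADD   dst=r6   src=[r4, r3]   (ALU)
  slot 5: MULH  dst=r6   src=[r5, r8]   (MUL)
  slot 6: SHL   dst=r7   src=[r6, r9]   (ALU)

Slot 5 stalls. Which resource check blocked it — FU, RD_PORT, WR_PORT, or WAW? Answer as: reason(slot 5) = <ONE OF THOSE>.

reason(slot 5) = WAW

[0] MEM needs rd=1 wr=0: ok; after: ALU=3 MUL=1 MEM=0 BR=1, R=7, W=4
[1] MEM needs rd=1 wr=0: FU; after: ALU=3 MUL=1 MEM=0 BR=1, R=7, W=4
[2] ALU needs rd=1 wr=1: ok; after: ALU=2 MUL=1 MEM=0 BR=1, R=6, W=3
[3] MEM needs rd=1 wr=1: FU; after: ALU=2 MUL=1 MEM=0 BR=1, R=6, W=3
[4] ALU needs rd=2 wr=1: ok; after: ALU=1 MUL=1 MEM=0 BR=1, R=4, W=2
[5] MUL needs rd=2 wr=1: WAW; after: ALU=1 MUL=1 MEM=0 BR=1, R=4, W=2
[6] ALU needs rd=2 wr=1: ok; after: ALU=0 MUL=1 MEM=0 BR=1, R=2, W=1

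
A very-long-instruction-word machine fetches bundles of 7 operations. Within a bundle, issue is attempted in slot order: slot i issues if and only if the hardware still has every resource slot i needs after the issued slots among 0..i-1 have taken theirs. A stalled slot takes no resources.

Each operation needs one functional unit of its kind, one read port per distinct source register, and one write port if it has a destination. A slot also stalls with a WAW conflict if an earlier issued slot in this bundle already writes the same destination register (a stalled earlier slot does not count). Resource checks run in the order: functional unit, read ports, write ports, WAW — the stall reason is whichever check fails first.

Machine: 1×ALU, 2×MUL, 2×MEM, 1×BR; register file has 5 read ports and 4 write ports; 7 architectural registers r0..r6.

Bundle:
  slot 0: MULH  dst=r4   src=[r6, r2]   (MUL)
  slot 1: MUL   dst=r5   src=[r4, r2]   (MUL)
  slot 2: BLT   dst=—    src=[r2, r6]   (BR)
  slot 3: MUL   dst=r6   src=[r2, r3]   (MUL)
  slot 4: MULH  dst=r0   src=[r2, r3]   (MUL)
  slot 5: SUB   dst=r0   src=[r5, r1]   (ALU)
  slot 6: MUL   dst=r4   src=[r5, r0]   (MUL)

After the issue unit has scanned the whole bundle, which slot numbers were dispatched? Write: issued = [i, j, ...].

#0 MUL src=r6,r2 dispatched  <A:1 Mu:1 Ld:2 B:1 rd:3 wr:3>
#1 MUL src=r4,r2 dispatched  <A:1 Mu:0 Ld:2 B:1 rd:1 wr:2>
#2 BR src=r2,r6 held:RD_PORT  <A:1 Mu:0 Ld:2 B:1 rd:1 wr:2>
#3 MUL src=r2,r3 held:FU  <A:1 Mu:0 Ld:2 B:1 rd:1 wr:2>
#4 MUL src=r2,r3 held:FU  <A:1 Mu:0 Ld:2 B:1 rd:1 wr:2>
#5 ALU src=r5,r1 held:RD_PORT  <A:1 Mu:0 Ld:2 B:1 rd:1 wr:2>
#6 MUL src=r5,r0 held:FU  <A:1 Mu:0 Ld:2 B:1 rd:1 wr:2>

issued = [0, 1]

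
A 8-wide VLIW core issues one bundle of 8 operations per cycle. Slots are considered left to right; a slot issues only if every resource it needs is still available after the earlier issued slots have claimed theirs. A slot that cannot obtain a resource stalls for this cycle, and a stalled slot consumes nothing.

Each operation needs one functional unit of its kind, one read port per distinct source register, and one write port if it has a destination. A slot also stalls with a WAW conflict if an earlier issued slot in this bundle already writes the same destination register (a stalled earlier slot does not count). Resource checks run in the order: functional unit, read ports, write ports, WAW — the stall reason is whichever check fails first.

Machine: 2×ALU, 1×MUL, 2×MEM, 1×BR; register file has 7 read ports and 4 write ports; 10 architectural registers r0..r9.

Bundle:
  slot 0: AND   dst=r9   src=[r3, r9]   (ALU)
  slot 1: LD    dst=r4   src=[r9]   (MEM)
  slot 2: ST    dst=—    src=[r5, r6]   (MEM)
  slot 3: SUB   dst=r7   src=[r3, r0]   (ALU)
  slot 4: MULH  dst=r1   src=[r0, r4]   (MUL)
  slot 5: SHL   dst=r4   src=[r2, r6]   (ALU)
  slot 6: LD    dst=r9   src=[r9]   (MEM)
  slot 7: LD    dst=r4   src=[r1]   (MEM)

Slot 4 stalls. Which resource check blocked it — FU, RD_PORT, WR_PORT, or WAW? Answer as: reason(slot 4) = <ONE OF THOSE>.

reason(slot 4) = RD_PORT

  0. ALU→r9 ⇒ go  {1A/1Mu/2Ld/1B | 5r 3w}
  1. MEM→r4 ⇒ go  {1A/1Mu/1Ld/1B | 4r 2w}
  2. MEM ⇒ go  {1A/1Mu/0Ld/1B | 2r 2w}
  3. ALU→r7 ⇒ go  {0A/1Mu/0Ld/1B | 0r 1w}
  4. MUL→r1 ⇒ no(RD_PORT)  {0A/1Mu/0Ld/1B | 0r 1w}
  5. ALU→r4 ⇒ no(FU)  {0A/1Mu/0Ld/1B | 0r 1w}
  6. MEM→r9 ⇒ no(FU)  {0A/1Mu/0Ld/1B | 0r 1w}
  7. MEM→r4 ⇒ no(FU)  {0A/1Mu/0Ld/1B | 0r 1w}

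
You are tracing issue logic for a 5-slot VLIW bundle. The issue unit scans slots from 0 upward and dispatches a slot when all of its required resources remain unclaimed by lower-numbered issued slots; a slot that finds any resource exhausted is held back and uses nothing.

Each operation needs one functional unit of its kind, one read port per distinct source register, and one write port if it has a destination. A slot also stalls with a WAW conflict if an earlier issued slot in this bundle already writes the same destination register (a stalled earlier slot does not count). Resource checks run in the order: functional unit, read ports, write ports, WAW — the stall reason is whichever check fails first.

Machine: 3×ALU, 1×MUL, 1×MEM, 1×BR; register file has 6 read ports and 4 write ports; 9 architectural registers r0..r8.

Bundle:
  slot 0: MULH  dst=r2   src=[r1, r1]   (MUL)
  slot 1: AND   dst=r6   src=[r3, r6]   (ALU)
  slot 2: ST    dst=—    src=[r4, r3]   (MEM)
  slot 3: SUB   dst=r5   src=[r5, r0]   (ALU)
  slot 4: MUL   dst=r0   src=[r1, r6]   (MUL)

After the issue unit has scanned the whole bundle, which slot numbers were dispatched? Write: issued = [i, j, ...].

(0) want 1×MUL +1rd +1wr — yes → AL3|MU0|ME1|BR1|rd5|wr3
(1) want 1×ALU +2rd +1wr — yes → AL2|MU0|ME1|BR1|rd3|wr2
(2) want 1×MEM +2rd +0wr — yes → AL2|MU0|ME0|BR1|rd1|wr2
(3) want 1×ALU +2rd +1wr — RD_PORT → AL2|MU0|ME0|BR1|rd1|wr2
(4) want 1×MUL +2rd +1wr — FU → AL2|MU0|ME0|BR1|rd1|wr2

issued = [0, 1, 2]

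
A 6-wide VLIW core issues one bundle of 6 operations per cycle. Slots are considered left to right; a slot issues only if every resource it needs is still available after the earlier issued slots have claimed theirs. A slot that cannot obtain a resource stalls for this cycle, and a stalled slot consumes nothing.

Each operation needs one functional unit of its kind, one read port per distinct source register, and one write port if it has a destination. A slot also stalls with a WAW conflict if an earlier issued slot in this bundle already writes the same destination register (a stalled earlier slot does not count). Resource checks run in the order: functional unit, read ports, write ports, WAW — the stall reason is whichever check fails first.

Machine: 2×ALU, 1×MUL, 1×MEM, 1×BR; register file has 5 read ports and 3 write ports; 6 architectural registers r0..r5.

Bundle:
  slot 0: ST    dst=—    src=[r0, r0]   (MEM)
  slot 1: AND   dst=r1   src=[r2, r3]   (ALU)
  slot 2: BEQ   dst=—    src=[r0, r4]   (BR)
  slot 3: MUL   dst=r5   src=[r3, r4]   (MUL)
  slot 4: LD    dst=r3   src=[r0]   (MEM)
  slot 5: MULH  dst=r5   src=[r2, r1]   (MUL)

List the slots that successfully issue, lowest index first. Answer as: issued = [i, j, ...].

[0] MEM needs rd=1 wr=0: ok; after: ALU=2 MUL=1 MEM=0 BR=1, R=4, W=3
[1] ALU needs rd=2 wr=1: ok; after: ALU=1 MUL=1 MEM=0 BR=1, R=2, W=2
[2] BR needs rd=2 wr=0: ok; after: ALU=1 MUL=1 MEM=0 BR=0, R=0, W=2
[3] MUL needs rd=2 wr=1: RD_PORT; after: ALU=1 MUL=1 MEM=0 BR=0, R=0, W=2
[4] MEM needs rd=1 wr=1: FU; after: ALU=1 MUL=1 MEM=0 BR=0, R=0, W=2
[5] MUL needs rd=2 wr=1: RD_PORT; after: ALU=1 MUL=1 MEM=0 BR=0, R=0, W=2

issued = [0, 1, 2]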